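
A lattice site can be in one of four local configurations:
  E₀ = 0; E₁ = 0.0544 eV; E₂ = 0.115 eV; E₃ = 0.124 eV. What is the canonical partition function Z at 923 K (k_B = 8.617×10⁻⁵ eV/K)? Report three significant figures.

Z = 1.95

k_BT = 8.617×10⁻⁵ × 923 K = 0.079535 eV.
Eᵢ/kT = 0, 0.68398, 1.4459, 1.5591.
Z = Σ e^(−Eᵢ/kT) = e^(−0) + e^(−0.68398) + e^(−1.4459) + e^(−1.5591) = 1.0000 + 0.50460 + 0.23553 + 0.21033 = 1.9505.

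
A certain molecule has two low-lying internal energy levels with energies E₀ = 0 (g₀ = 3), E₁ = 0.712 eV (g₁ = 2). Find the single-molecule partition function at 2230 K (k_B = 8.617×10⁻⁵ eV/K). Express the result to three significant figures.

Z = 3.05

k_BT = 8.617×10⁻⁵ × 2230 K = 0.19216 eV.
Eᵢ/kT = 0, 3.7052.
Z = Σ gᵢe^(−Eᵢ/kT) = 3·e^(−0) + 2·e^(−3.7052) = 3.0000 + 0.049191 = 3.0492.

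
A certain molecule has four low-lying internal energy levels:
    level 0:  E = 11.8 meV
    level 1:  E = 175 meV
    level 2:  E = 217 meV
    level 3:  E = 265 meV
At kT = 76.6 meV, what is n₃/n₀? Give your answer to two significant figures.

0.037

n₃/n₀ = exp[−(E₃−E₀)/kT] = exp(−(253.2 meV)/(76.6 meV)) = exp(-3.305) = 0.037.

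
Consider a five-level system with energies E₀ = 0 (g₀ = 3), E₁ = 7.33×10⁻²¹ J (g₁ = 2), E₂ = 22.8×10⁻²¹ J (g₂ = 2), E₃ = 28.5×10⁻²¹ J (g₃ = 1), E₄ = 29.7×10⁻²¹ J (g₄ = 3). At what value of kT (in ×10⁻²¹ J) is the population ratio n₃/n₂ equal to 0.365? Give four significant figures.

18.11 ×10⁻²¹ J

n₃/n₂ = (g₃/g₂) exp[−(E₃−E₂)/kT] = 0.365.
⇒ (E₃−E₂)/kT = ln((1/2)/0.365) = ln(1.36986) = 0.314709.
kT = 5.7 ×10⁻²¹ J / 0.314709 = 18.11 ×10⁻²¹ J.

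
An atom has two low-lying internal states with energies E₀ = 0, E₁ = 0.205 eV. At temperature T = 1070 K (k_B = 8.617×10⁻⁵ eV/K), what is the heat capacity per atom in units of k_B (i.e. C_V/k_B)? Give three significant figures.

k_BT = 8.617×10⁻⁵ × 1070 K = 0.092202 eV.
Eᵢ/kT = 0, 2.2234.
Z = Σ e^(−Eᵢ/kT) = e^(−0) + e^(−2.2234) = 1.0000 + 0.10824 = 1.1082.
⟨E⟩ = 0.020023 eV, ⟨E²⟩ = 0.0041047 eV².
C_V/k_B = (⟨E²⟩ − ⟨E⟩²)/(kT)² = (0.0041047 − 0.00040092)/0.0085012 = 0.436.

0.436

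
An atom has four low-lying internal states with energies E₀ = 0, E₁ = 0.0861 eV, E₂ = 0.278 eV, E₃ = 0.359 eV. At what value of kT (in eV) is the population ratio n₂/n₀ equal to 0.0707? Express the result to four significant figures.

n₂/n₀ = exp[−(E₂−E₀)/kT] = 0.0707.
⇒ (E₂−E₀)/kT = ln(1/0.0707) = ln(14.1443) = 2.64931.
kT = 0.278 eV / 2.64931 = 0.1049 eV.

0.1049 eV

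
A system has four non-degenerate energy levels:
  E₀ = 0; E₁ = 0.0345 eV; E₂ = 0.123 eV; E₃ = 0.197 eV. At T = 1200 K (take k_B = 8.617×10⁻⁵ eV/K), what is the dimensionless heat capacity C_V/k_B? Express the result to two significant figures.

k_BT = 8.617×10⁻⁵ × 1200 K = 0.1034 eV.
Eᵢ/kT = 0, 0.3337, 1.190, 1.905.
Z = Σ e^(−Eᵢ/kT) = e^(−0) + e^(−0.3337) + e^(−1.190) + e^(−1.905) = 1.000 + 0.7163 + 0.3042 + 0.1488 = 2.169.
⟨E⟩ = 0.04216 eV, ⟨E²⟩ = 0.005177 eV².
C_V/k_B = (⟨E²⟩ − ⟨E⟩²)/(kT)² = (0.005177 − 0.001777)/0.01069 = 0.32.

0.32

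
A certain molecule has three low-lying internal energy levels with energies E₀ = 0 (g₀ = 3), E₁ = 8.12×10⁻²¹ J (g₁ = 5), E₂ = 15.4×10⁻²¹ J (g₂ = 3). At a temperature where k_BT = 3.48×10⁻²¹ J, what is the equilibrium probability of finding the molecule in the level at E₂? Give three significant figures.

0.0102

Eᵢ/kT = 0, 2.3333, 4.4253.
Z = Σ gᵢe^(−Eᵢ/kT) = 3·e^(−0) + 5·e^(−2.3333) + 3·e^(−4.4253) = 3.0000 + 0.48488 + 0.035912 = 3.5208.
P₂ = g₂ e^(−E₂/kT) / Z = 0.035912/3.5208 = 0.0102.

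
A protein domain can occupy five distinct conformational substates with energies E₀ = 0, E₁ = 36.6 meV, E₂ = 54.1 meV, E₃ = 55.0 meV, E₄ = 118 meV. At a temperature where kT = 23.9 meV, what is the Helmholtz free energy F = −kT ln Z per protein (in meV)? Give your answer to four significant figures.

-8.507 meV

Eᵢ/kT = 0, 1.53138, 2.26360, 2.30126, 4.93724.
Z = Σ e^(−Eᵢ/kT) = e^(−0) + e^(−1.53138) + e^(−2.26360) + e^(−2.30126) + e^(−4.93724) = 1.00000 + 0.216237 + 0.103975 + 0.100133 + 0.00717437 = 1.42752.
F = −kT ln Z = −23.9 × ln(1.42752) = −23.9 × 0.355939 = -8.507 meV.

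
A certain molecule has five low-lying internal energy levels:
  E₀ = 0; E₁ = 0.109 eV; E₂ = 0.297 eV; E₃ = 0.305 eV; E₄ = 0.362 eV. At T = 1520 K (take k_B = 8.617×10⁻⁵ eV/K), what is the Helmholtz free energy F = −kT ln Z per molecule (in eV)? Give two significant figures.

k_BT = 8.617×10⁻⁵ × 1520 K = 0.1310 eV.
Eᵢ/kT = 0, 0.8321, 2.267, 2.328, 2.763.
Z = Σ e^(−Eᵢ/kT) = e^(−0) + e^(−0.8321) + e^(−2.267) + e^(−2.328) + e^(−2.763) = 1.000 + 0.4351 + 0.1036 + 0.09749 + 0.06310 = 1.699.
F = −kT ln Z = −0.1310 × ln(1.699) = −0.1310 × 0.5300 = -0.069 eV.

-0.069 eV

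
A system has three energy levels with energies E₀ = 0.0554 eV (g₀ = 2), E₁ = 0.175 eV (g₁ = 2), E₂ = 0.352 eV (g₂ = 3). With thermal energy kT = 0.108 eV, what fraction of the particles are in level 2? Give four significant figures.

0.06746

Eᵢ/kT = 0.512963, 1.62037, 3.25926.
Z = Σ gᵢe^(−Eᵢ/kT) = 2·e^(−0.512963) + 2·e^(−1.62037) + 3·e^(−3.25926) = 1.19744 + 0.395651 + 0.115250 = 1.70834.
P₂ = g₂ e^(−E₂/kT) / Z = 0.115250/1.70834 = 0.06746.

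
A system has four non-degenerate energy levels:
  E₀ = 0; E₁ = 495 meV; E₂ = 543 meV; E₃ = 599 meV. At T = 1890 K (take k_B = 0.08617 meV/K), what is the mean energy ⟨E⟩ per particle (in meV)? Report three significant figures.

k_BT = 0.08617 × 1890 K = 162.86 meV.
Eᵢ/kT = 0, 3.0394, 3.3342, 3.6780.
Z = Σ e^(−Eᵢ/kT) = e^(−0) + e^(−3.0394) + e^(−3.3342) + e^(−3.6780) = 1.0000 + 0.047864 + 0.035643 + 0.025273 = 1.1088.
⟨E⟩ = Σ Eᵢ e^(−Eᵢ/kT) / Z = (0·1.0000 + 495·0.047864 + 543·0.035643 + 599·0.025273) / 1.1088 = 52.5 meV.

52.5 meV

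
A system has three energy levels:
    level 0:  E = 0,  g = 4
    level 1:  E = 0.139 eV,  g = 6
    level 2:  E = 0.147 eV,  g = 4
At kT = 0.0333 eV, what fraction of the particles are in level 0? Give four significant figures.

Eᵢ/kT = 0, 4.17417, 4.41441.
Z = Σ gᵢe^(−Eᵢ/kT) = 4·e^(−0) + 6·e^(−4.17417) + 4·e^(−4.41441) = 4.00000 + 0.0923278 + 0.0484068 = 4.14073.
P₀ = g₀ e^(−E₀/kT) / Z = 4.00000/4.14073 = 0.9660.

0.9660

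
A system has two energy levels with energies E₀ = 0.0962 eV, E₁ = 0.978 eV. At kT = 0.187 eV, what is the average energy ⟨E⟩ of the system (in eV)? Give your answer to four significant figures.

Eᵢ/kT = 0.514439, 5.22995.
Z = Σ e^(−Eᵢ/kT) = e^(−0.514439) + e^(−5.22995) = 0.597836 + 0.00535379 = 0.603190.
⟨E⟩ = Σ Eᵢ e^(−Eᵢ/kT) / Z = (0.0962·0.597836 + 0.978·0.00535379) / 0.603190 = 0.1040 eV.

0.1040 eV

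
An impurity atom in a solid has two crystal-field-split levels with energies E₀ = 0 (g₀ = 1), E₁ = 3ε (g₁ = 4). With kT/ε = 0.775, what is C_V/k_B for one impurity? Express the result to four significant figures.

Eᵢ/kT = 0, 3.87097.
Z = Σ gᵢe^(−Eᵢ/kT) = 1·e^(−0) + 4·e^(−3.87097) = 1.00000 + 0.0833526 = 1.08335.
⟨E⟩ = 0.230819 ε, ⟨E²⟩ = 0.692457 ε².
C_V/k_B = (⟨E²⟩ − ⟨E⟩²)/(kT)² = (0.692457 − 0.0532774)/0.600625 = 1.064.

1.064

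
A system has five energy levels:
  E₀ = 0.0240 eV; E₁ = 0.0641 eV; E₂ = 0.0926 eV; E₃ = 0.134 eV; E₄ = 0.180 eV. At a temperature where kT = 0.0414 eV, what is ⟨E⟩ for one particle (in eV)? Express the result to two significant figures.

0.048 eV

Eᵢ/kT = 0.5797, 1.548, 2.237, 3.237, 4.348.
Z = Σ e^(−Eᵢ/kT) = e^(−0.5797) + e^(−1.548) + e^(−2.237) + e^(−3.237) + e^(−4.348) = 0.5601 + 0.2127 + 0.1068 + 0.03928 + 0.01293 = 0.9318.
⟨E⟩ = Σ Eᵢ e^(−Eᵢ/kT) / Z = (0.0240·0.5601 + 0.0641·0.2127 + 0.0926·0.1068 + 0.134·0.03928 + 0.180·0.01293) / 0.9318 = 0.048 eV.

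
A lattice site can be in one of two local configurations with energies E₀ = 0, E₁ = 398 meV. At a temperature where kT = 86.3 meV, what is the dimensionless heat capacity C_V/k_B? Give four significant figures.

0.2071

Eᵢ/kT = 0, 4.61182.
Z = Σ e^(−Eᵢ/kT) = e^(−0) + e^(−4.61182) = 1.00000 + 0.00993372 = 1.00993.
⟨E⟩ = 3.91475 meV, ⟨E²⟩ = 1558.07 meV².
C_V/k_B = (⟨E²⟩ − ⟨E⟩²)/(kT)² = (1558.07 − 15.3253)/7447.69 = 0.2071.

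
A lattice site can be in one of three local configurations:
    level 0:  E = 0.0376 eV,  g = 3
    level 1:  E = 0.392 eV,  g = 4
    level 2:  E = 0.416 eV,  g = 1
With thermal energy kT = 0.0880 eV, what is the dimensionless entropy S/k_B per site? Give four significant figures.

1.238

Eᵢ/kT = 0.427273, 4.45455, 4.72727.
Z = Σ gᵢe^(−Eᵢ/kT) = 3·e^(−0.427273) + 4·e^(−4.45455) + 1·e^(−4.72727) = 1.95686 + 0.0465022 + 0.00885060 = 2.01221.
⟨E⟩ = Σ EᵢPᵢ = 0.0474546 eV.
S/k_B = ln Z + ⟨E⟩/kT = ln(2.01221) + 0.0474546/0.0880 = 0.699234 + 0.539257 = 1.238.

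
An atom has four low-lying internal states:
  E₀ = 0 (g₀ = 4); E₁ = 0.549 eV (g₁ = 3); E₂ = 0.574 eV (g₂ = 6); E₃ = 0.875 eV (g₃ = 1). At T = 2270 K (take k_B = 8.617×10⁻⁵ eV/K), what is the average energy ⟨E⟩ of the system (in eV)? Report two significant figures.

0.065 eV

k_BT = 8.617×10⁻⁵ × 2270 K = 0.1956 eV.
Eᵢ/kT = 0, 2.807, 2.935, 4.473.
Z = Σ gᵢe^(−Eᵢ/kT) = 4·e^(−0) + 3·e^(−2.807) + 6·e^(−2.935) + 1·e^(−4.473) = 4.000 + 0.1812 + 0.3188 + 0.01141 = 4.511.
⟨E⟩ = Σ Eᵢ gᵢe^(−Eᵢ/kT) / Z = (0·4.000 + 0.549·0.1812 + 0.574·0.3188 + 0.875·0.01141) / 4.511 = 0.065 eV.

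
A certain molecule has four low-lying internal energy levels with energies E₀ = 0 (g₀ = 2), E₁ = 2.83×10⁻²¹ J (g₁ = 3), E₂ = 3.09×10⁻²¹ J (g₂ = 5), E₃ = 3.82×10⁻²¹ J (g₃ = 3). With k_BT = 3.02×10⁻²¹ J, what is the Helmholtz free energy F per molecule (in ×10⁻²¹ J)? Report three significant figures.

-5.32 ×10⁻²¹ J

Eᵢ/kT = 0, 0.93709, 1.0232, 1.2649.
Z = Σ gᵢe^(−Eᵢ/kT) = 2·e^(−0) + 3·e^(−0.93709) + 5·e^(−1.0232) + 3·e^(−1.2649) = 2.0000 + 1.1753 + 1.7972 + 0.84680 = 5.8193.
F = −kT ln Z = −3.02 × ln(5.8193) = −3.02 × 1.7612 = -5.32 ×10⁻²¹ J.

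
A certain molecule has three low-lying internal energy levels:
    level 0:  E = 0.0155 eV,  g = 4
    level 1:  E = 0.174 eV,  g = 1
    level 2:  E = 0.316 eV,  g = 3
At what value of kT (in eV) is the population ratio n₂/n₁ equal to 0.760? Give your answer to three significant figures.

n₂/n₁ = (g₂/g₁) exp[−(E₂−E₁)/kT] = 0.760.
⇒ (E₂−E₁)/kT = ln((3/1)/0.760) = ln(3.9474) = 1.3731.
kT = 0.142 eV / 1.3731 = 0.103 eV.

0.103 eV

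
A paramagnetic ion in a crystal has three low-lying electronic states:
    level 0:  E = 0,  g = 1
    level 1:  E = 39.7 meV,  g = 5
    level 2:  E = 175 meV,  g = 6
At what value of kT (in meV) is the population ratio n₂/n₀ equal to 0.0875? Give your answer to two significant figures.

41 meV

n₂/n₀ = (g₂/g₀) exp[−(E₂−E₀)/kT] = 0.0875.
⇒ (E₂−E₀)/kT = ln((6/1)/0.0875) = ln(68.57) = 4.228.
kT = 175 meV / 4.228 = 41 meV.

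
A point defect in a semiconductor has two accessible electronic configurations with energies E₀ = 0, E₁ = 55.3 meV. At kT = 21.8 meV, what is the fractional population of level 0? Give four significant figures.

Eᵢ/kT = 0, 2.53670.
Z = Σ e^(−Eᵢ/kT) = e^(−0) + e^(−2.53670) = 1.00000 + 0.0791271 = 1.07913.
P₀ = e^(−E₀/kT) / Z = 1.00000/1.07913 = 0.9267.

0.9267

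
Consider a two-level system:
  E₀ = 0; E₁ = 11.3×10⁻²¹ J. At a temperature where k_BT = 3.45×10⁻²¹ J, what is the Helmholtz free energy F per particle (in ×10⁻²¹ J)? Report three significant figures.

Eᵢ/kT = 0, 3.2754.
Z = Σ e^(−Eᵢ/kT) = e^(−0) + e^(−3.2754) = 1.0000 + 0.037802 = 1.0378.
F = −kT ln Z = −3.45 × ln(1.0378) = −3.45 × 0.037103 = -0.128 ×10⁻²¹ J.

-0.128 ×10⁻²¹ J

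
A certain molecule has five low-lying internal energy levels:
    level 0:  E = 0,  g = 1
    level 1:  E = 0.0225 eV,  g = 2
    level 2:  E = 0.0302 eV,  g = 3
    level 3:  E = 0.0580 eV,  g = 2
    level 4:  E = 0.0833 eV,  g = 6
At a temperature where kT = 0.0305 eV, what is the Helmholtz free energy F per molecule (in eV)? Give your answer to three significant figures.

Eᵢ/kT = 0, 0.73770, 0.99016, 1.9016, 2.7311.
Z = Σ gᵢe^(−Eᵢ/kT) = 1·e^(−0) + 2·e^(−0.73770) + 3·e^(−0.99016) + 2·e^(−1.9016) + 6·e^(−2.7311) = 1.0000 + 0.95643 + 1.1146 + 0.29866 + 0.39089 = 3.7606.
F = −kT ln Z = −0.0305 × ln(3.7606) = −0.0305 × 1.3246 = -0.0404 eV.

-0.0404 eV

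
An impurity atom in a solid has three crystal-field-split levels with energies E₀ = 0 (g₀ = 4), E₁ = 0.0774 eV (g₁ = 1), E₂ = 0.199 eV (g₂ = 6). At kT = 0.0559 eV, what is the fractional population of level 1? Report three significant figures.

Eᵢ/kT = 0, 1.3846, 3.5599.
Z = Σ gᵢe^(−Eᵢ/kT) = 4·e^(−0) + 1·e^(−1.3846) + 6·e^(−3.5599) = 4.0000 + 0.25042 + 0.17065 = 4.4211.
P₁ = g₁ e^(−E₁/kT) / Z = 0.25042/4.4211 = 0.0566.

0.0566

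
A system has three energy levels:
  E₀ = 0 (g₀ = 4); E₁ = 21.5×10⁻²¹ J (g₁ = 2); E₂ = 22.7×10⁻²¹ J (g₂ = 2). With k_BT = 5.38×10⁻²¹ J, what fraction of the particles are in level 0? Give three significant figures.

0.984

Eᵢ/kT = 0, 3.9963, 4.2193.
Z = Σ gᵢe^(−Eᵢ/kT) = 4·e^(−0) + 2·e^(−3.9963) + 2·e^(−4.2193) = 4.0000 + 0.036767 + 0.029418 = 4.0662.
P₀ = g₀ e^(−E₀/kT) / Z = 4.0000/4.0662 = 0.984.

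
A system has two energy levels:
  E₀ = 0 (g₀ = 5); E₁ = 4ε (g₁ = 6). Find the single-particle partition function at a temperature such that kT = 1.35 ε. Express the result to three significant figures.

Z = 5.31

Eᵢ/kT = 0, 2.9630.
Z = Σ gᵢe^(−Eᵢ/kT) = 5·e^(−0) + 6·e^(−2.9630) = 5.0000 + 0.30998 = 5.3100.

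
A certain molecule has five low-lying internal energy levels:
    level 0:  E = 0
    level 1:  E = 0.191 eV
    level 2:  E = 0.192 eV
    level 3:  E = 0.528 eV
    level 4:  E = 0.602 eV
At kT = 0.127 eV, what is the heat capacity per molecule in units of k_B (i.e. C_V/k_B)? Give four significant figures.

0.7259

Eᵢ/kT = 0, 1.50394, 1.51181, 4.15748, 4.74016.
Z = Σ e^(−Eᵢ/kT) = e^(−0) + e^(−1.50394) + e^(−1.51181) + e^(−4.15748) + e^(−4.74016) = 1.00000 + 0.222253 + 0.220510 + 0.0156469 + 0.00873725 = 1.46715.
⟨E⟩ = 0.0670072 eV, ⟨E²⟩ = 0.0161984 eV².
C_V/k_B = (⟨E²⟩ − ⟨E⟩²)/(kT)² = (0.0161984 − 0.00448996)/0.0161290 = 0.7259.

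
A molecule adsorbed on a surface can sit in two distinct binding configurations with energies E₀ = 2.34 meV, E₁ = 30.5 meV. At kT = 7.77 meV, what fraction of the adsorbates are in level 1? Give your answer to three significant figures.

Eᵢ/kT = 0.30116, 3.9254.
Z = Σ e^(−Eᵢ/kT) = e^(−0.30116) + e^(−3.9254) = 0.73996 + 0.019734 = 0.75969.
P₁ = e^(−E₁/kT) / Z = 0.019734/0.75969 = 0.0260.

0.0260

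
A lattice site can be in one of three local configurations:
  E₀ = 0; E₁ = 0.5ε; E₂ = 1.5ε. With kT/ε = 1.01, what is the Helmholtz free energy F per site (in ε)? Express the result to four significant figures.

-0.6137 ε

Eᵢ/kT = 0, 0.495050, 1.48515.
Z = Σ e^(−Eᵢ/kT) = e^(−0) + e^(−0.495050) + e^(−1.48515) = 1.00000 + 0.609540 + 0.226468 = 1.83601.
F = −kT ln Z = −1.01 × ln(1.83601) = −1.01 × 0.607595 = -0.6137 ε.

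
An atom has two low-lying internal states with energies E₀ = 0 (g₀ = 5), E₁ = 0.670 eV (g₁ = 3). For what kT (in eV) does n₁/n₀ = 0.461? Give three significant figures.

2.54 eV

n₁/n₀ = (g₁/g₀) exp[−(E₁−E₀)/kT] = 0.461.
⇒ (E₁−E₀)/kT = ln((3/5)/0.461) = ln(1.3015) = 0.26352.
kT = 0.670 eV / 0.26352 = 2.54 eV.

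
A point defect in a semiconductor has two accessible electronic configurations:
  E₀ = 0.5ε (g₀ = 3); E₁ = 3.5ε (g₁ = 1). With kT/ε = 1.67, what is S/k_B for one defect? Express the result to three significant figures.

1.25

Eᵢ/kT = 0.29940, 2.0958.
Z = Σ gᵢe^(−Eᵢ/kT) = 3·e^(−0.29940) + 1·e^(−2.0958) = 2.2238 + 0.12297 = 2.3468.
⟨E⟩ = Σ EᵢPᵢ = 0.65719 ε.
S/k_B = ln Z + ⟨E⟩/kT = ln(2.3468) + 0.65719/1.67 = 0.85305 + 0.39353 = 1.25.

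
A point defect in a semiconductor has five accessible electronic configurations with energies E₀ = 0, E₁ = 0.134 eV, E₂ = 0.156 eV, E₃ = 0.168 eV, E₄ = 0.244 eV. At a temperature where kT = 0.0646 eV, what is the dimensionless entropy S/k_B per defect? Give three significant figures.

0.848

Eᵢ/kT = 0, 2.0743, 2.4149, 2.6006, 3.7771.
Z = Σ e^(−Eᵢ/kT) = e^(−0) + e^(−2.0743) + e^(−2.4149) + e^(−2.6006) + e^(−3.7771) = 1.0000 + 0.12564 + 0.089376 + 0.074229 + 0.022889 = 1.3121.
⟨E⟩ = Σ EᵢPᵢ = 0.037218 eV.
S/k_B = ln Z + ⟨E⟩/kT = ln(1.3121) + 0.037218/0.0646 = 0.27163 + 0.57613 = 0.848.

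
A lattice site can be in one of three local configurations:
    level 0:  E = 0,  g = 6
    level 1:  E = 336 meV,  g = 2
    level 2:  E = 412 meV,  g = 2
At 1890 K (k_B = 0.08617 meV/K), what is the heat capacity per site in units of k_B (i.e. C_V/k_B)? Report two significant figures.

0.31

k_BT = 0.08617 × 1890 K = 162.9 meV.
Eᵢ/kT = 0, 2.063, 2.529.
Z = Σ gᵢe^(−Eᵢ/kT) = 6·e^(−0) + 2·e^(−2.063) + 2·e^(−2.529) = 6.000 + 0.2541 + 0.1595 = 6.414.
⟨E⟩ = 23.56 meV, ⟨E²⟩ = 8694 meV².
C_V/k_B = (⟨E²⟩ − ⟨E⟩²)/(kT)² = (8694 − 555.1)/26540 = 0.31.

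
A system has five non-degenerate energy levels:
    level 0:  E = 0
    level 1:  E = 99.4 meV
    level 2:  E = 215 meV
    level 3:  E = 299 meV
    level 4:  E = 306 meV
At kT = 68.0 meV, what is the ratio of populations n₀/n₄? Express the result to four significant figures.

n₀/n₄ = exp[−(E₀−E₄)/kT] = exp(−(-306 meV)/(68.0 meV)) = exp(4.50000) = 90.02.

90.02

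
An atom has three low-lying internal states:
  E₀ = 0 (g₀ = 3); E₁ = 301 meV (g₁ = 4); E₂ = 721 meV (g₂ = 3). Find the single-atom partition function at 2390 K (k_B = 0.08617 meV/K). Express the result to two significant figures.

k_BT = 0.08617 × 2390 K = 205.9 meV.
Eᵢ/kT = 0, 1.462, 3.502.
Z = Σ gᵢe^(−Eᵢ/kT) = 3·e^(−0) + 4·e^(−1.462) + 3·e^(−3.502) = 3.000 + 0.9271 + 0.09041 = 4.018.

Z = 4.0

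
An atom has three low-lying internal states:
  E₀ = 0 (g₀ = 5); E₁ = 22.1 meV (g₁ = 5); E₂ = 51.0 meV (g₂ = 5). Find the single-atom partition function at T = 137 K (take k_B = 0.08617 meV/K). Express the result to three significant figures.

k_BT = 0.08617 × 137 K = 11.805 meV.
Eᵢ/kT = 0, 1.8721, 4.3202.
Z = Σ gᵢe^(−Eᵢ/kT) = 5·e^(−0) + 5·e^(−1.8721) + 5·e^(−4.3202) = 5.0000 + 0.76900 + 0.066486 = 5.8355.

Z = 5.84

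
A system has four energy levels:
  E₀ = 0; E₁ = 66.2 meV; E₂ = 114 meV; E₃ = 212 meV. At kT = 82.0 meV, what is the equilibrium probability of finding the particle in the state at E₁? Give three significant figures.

0.252

Eᵢ/kT = 0, 0.80732, 1.3902, 2.5854.
Z = Σ e^(−Eᵢ/kT) = e^(−0) + e^(−0.80732) + e^(−1.3902) + e^(−2.5854) = 1.0000 + 0.44605 + 0.24903 + 0.075366 = 1.7704.
P₁ = e^(−E₁/kT) / Z = 0.44605/1.7704 = 0.252.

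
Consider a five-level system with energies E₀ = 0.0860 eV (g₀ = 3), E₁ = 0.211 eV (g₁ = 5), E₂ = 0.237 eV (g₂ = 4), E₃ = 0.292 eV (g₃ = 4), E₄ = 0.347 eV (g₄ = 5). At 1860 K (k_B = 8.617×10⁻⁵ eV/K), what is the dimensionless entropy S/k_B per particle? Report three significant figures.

k_BT = 8.617×10⁻⁵ × 1860 K = 0.16028 eV.
Eᵢ/kT = 0.53656, 1.3164, 1.4787, 1.8218, 2.1650.
Z = Σ gᵢe^(−Eᵢ/kT) = 3·e^(−0.53656) + 5·e^(−1.3164) + 4·e^(−1.4787) + 4·e^(−1.8218) + 5·e^(−2.1650) = 1.7543 + 1.3405 + 0.91174 + 0.64694 + 0.57375 = 5.2272.
⟨E⟩ = Σ EᵢPᵢ = 0.19854 eV.
S/k_B = ln Z + ⟨E⟩/kT = ln(5.2272) + 0.19854/0.16028 = 1.6539 + 1.2387 = 2.89.

2.89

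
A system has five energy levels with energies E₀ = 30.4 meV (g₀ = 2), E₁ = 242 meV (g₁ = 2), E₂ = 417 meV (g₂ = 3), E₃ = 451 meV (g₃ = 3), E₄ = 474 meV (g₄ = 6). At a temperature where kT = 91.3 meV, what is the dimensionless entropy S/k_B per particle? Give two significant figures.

1.3

Eᵢ/kT = 0.3330, 2.651, 4.567, 4.940, 5.192.
Z = Σ gᵢe^(−Eᵢ/kT) = 2·e^(−0.3330) + 2·e^(−2.651) + 3·e^(−4.567) + 3·e^(−4.940) + 6·e^(−5.192) = 1.434 + 0.1412 + 0.03117 + 0.02146 + 0.03337 = 1.661.
⟨E⟩ = Σ EᵢPᵢ = 69.99 meV.
S/k_B = ln Z + ⟨E⟩/kT = ln(1.661) + 69.99/91.3 = 0.5074 + 0.7666 = 1.3.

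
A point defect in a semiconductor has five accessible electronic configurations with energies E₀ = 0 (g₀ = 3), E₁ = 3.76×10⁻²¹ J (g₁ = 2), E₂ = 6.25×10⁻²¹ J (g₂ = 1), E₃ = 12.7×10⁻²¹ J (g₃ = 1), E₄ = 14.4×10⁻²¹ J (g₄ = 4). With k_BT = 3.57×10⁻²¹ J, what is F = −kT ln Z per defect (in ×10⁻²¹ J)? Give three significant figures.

Eᵢ/kT = 0, 1.0532, 1.7507, 3.5574, 4.0336.
Z = Σ gᵢe^(−Eᵢ/kT) = 3·e^(−0) + 2·e^(−1.0532) + 1·e^(−1.7507) + 1·e^(−3.5574) + 4·e^(−4.0336) = 3.0000 + 0.69764 + 0.17365 + 0.028513 + 0.070842 = 3.9706.
F = −kT ln Z = −3.57 × ln(3.9706) = −3.57 × 1.3789 = -4.92 ×10⁻²¹ J.

-4.92 ×10⁻²¹ J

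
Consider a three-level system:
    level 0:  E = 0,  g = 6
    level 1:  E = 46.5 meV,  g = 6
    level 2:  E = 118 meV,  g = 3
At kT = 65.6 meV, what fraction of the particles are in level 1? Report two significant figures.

0.31

Eᵢ/kT = 0, 0.7088, 1.799.
Z = Σ gᵢe^(−Eᵢ/kT) = 6·e^(−0) + 6·e^(−0.7088) + 3·e^(−1.799) = 6.000 + 2.953 + 0.4964 = 9.449.
P₁ = g₁ e^(−E₁/kT) / Z = 2.953/9.449 = 0.31.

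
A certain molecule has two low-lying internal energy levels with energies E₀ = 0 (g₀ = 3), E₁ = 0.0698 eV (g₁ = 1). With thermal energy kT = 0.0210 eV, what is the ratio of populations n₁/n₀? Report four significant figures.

n₁/n₀ = (g₁/g₀) exp[−(E₁−E₀)/kT] = (1/3) × exp(−(0.0698 eV)/(0.0210 eV)) = (1/3) × exp(-3.32381) = 0.01201.

0.01201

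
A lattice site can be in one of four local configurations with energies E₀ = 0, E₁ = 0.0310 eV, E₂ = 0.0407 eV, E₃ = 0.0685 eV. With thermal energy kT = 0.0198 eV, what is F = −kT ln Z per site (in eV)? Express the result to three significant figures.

-0.00621 eV

Eᵢ/kT = 0, 1.5657, 2.0556, 3.4596.
Z = Σ e^(−Eᵢ/kT) = e^(−0) + e^(−1.5657) + e^(−2.0556) + e^(−3.4596) = 1.0000 + 0.20894 + 0.12802 + 0.031442 = 1.3684.
F = −kT ln Z = −0.0198 × ln(1.3684) = −0.0198 × 0.31364 = -0.00621 eV.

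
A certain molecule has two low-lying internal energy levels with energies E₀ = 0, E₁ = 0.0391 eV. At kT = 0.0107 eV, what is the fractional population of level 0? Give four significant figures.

Eᵢ/kT = 0, 3.65421.
Z = Σ e^(−Eᵢ/kT) = e^(−0) + e^(−3.65421) = 1.00000 + 0.0258819 = 1.02588.
P₀ = e^(−E₀/kT) / Z = 1.00000/1.02588 = 0.9748.

0.9748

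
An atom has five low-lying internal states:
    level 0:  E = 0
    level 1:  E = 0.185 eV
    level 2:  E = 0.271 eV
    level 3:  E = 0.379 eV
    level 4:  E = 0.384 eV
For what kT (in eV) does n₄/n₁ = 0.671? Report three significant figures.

n₄/n₁ = exp[−(E₄−E₁)/kT] = 0.671.
⇒ (E₄−E₁)/kT = ln(1/0.671) = ln(1.4903) = 0.39898.
kT = 0.199 eV / 0.39898 = 0.499 eV.

0.499 eV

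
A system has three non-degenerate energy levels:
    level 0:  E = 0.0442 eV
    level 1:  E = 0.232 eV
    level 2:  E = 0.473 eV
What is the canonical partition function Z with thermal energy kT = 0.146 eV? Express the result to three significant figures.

Eᵢ/kT = 0.30274, 1.5890, 3.2397.
Z = Σ e^(−Eᵢ/kT) = e^(−0.30274) + e^(−1.5890) + e^(−3.2397) = 0.73879 + 0.20413 + 0.039176 = 0.98210.

Z = 0.982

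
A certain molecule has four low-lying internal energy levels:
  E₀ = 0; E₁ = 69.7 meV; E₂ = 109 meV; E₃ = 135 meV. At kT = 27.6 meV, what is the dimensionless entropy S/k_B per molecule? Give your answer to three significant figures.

Eᵢ/kT = 0, 2.5254, 3.9493, 4.8913.
Z = Σ e^(−Eᵢ/kT) = e^(−0) + e^(−2.5254) + e^(−3.9493) + e^(−4.8913) = 1.0000 + 0.080026 + 0.019268 + 0.0075117 = 1.1068.
⟨E⟩ = Σ EᵢPᵢ = 7.8534 meV.
S/k_B = ln Z + ⟨E⟩/kT = ln(1.1068) + 7.8534/27.6 = 0.10147 + 0.28454 = 0.386.

0.386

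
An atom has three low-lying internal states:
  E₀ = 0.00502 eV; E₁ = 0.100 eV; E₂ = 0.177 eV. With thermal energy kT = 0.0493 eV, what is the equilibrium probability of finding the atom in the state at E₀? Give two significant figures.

0.85

Eᵢ/kT = 0.1018, 2.028, 3.590.
Z = Σ e^(−Eᵢ/kT) = e^(−0.1018) + e^(−2.028) + e^(−3.590) = 0.9032 + 0.1316 + 0.02760 = 1.062.
P₀ = e^(−E₀/kT) / Z = 0.9032/1.062 = 0.85.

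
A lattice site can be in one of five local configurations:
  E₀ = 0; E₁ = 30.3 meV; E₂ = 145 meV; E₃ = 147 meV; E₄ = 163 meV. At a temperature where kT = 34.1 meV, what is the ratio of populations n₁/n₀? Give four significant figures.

n₁/n₀ = exp[−(E₁−E₀)/kT] = exp(−(30.3 meV)/(34.1 meV)) = exp(-0.888563) = 0.4112.

0.4112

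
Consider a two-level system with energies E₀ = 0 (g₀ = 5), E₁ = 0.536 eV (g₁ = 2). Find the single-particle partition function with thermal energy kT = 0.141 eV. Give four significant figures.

Eᵢ/kT = 0, 3.80142.
Z = Σ gᵢe^(−Eᵢ/kT) = 5·e^(−0) + 2·e^(−3.80142) = 5.00000 + 0.0446781 = 5.04468.

Z = 5.045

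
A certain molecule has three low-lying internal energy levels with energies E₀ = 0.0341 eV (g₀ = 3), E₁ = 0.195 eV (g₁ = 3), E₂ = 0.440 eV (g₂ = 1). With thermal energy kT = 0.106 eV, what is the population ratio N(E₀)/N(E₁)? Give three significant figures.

n₀/n₁ = (g₀/g₁) exp[−(E₀−E₁)/kT] = (3/3) × exp(−(-0.1609 eV)/(0.106 eV)) = (3/3) × exp(1.5179) = 4.56.

4.56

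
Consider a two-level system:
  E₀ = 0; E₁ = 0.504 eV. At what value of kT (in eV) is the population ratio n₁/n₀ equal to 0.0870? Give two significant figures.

0.21 eV

n₁/n₀ = exp[−(E₁−E₀)/kT] = 0.0870.
⇒ (E₁−E₀)/kT = ln(1/0.0870) = ln(11.49) = 2.441.
kT = 0.504 eV / 2.441 = 0.21 eV.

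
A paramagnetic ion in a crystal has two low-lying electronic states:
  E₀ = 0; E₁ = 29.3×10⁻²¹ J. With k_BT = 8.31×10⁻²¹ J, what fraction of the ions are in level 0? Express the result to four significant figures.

0.9714

Eᵢ/kT = 0, 3.52587.
Z = Σ e^(−Eᵢ/kT) = e^(−0) + e^(−3.52587) = 1.00000 + 0.0294262 = 1.02943.
P₀ = e^(−E₀/kT) / Z = 1.00000/1.02943 = 0.9714.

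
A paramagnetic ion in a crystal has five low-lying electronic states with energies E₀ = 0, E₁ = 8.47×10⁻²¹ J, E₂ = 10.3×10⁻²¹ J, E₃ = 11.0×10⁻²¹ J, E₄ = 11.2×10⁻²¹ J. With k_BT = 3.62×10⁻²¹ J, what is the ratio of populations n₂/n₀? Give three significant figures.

0.0581

n₂/n₀ = exp[−(E₂−E₀)/kT] = exp(−(10.3 ×10⁻²¹ J)/(3.62 ×10⁻²¹ J)) = exp(-2.8453) = 0.0581.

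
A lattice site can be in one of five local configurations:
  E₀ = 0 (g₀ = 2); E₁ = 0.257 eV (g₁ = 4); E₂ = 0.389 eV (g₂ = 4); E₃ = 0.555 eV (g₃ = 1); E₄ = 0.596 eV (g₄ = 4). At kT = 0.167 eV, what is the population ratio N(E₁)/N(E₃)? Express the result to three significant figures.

n₁/n₃ = (g₁/g₃) exp[−(E₁−E₃)/kT] = (4/1) × exp(−(-0.298 eV)/(0.167 eV)) = (4/1) × exp(1.7844) = 23.8.

23.8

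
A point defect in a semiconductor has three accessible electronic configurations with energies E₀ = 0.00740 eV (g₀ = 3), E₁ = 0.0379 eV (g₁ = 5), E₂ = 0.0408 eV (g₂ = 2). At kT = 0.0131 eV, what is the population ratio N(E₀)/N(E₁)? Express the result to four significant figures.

n₀/n₁ = (g₀/g₁) exp[−(E₀−E₁)/kT] = (3/5) × exp(−(-0.03050 eV)/(0.0131 eV)) = (3/5) × exp(2.32824) = 6.156.

6.156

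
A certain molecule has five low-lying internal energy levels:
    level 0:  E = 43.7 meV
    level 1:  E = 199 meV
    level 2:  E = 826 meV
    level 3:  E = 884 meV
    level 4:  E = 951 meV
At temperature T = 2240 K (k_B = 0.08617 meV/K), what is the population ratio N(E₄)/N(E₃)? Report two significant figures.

0.71

k_BT = 0.08617 × 2240 K = 193.0 meV.
n₄/n₃ = exp[−(E₄−E₃)/kT] = exp(−(67 meV)/(193.0 meV)) = exp(-0.3472) = 0.71.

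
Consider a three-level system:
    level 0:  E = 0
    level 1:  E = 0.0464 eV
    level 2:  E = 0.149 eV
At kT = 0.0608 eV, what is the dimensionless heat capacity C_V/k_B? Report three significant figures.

Eᵢ/kT = 0, 0.76316, 2.4507.
Z = Σ e^(−Eᵢ/kT) = e^(−0) + e^(−0.76316) + e^(−2.4507) = 1.0000 + 0.46619 + 0.086233 = 1.5524.
⟨E⟩ = 0.022211 eV, ⟨E²⟩ = 0.0018798 eV².
C_V/k_B = (⟨E²⟩ − ⟨E⟩²)/(kT)² = (0.0018798 − 0.00049333)/0.0036966 = 0.375.

0.375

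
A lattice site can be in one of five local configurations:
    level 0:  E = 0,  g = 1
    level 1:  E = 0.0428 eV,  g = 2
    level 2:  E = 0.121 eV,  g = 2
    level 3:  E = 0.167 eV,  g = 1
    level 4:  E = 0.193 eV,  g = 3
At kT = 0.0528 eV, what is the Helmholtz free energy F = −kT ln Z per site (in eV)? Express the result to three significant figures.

-0.0419 eV

Eᵢ/kT = 0, 0.81061, 2.2917, 3.1629, 3.6553.
Z = Σ gᵢe^(−Eᵢ/kT) = 1·e^(−0) + 2·e^(−0.81061) + 2·e^(−2.2917) + 1·e^(−3.1629) + 3·e^(−3.6553) = 1.0000 + 0.88917 + 0.20219 + 0.042303 + 0.077561 = 2.2112.
F = −kT ln Z = −0.0528 × ln(2.2112) = −0.0528 × 0.79354 = -0.0419 eV.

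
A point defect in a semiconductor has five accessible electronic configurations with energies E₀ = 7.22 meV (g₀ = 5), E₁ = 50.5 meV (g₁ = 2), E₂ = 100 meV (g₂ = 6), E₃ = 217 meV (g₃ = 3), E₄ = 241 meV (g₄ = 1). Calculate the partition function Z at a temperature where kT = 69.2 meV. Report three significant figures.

Eᵢ/kT = 0.10434, 0.72977, 1.4451, 3.1358, 3.4827.
Z = Σ gᵢe^(−Eᵢ/kT) = 5·e^(−0.10434) + 2·e^(−0.72977) + 6·e^(−1.4451) + 3·e^(−3.1358) + 1·e^(−3.4827) = 4.5046 + 0.96404 + 1.4143 + 0.13039 + 0.030724 = 7.0441.

Z = 7.04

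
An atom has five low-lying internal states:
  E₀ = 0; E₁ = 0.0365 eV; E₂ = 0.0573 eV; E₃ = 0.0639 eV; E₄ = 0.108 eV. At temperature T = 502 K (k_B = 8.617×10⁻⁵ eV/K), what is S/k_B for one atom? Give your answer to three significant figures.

k_BT = 8.617×10⁻⁵ × 502 K = 0.043257 eV.
Eᵢ/kT = 0, 0.84379, 1.3246, 1.4772, 2.4967.
Z = Σ e^(−Eᵢ/kT) = e^(−0) + e^(−0.84379) + e^(−1.3246) + e^(−1.4772) + e^(−2.4967) = 1.0000 + 0.43008 + 0.26591 + 0.22828 + 0.082356 = 2.0066.
⟨E⟩ = Σ EᵢPᵢ = 0.027119 eV.
S/k_B = ln Z + ⟨E⟩/kT = ln(2.0066) + 0.027119/0.043257 = 0.69644 + 0.62693 = 1.32.

1.32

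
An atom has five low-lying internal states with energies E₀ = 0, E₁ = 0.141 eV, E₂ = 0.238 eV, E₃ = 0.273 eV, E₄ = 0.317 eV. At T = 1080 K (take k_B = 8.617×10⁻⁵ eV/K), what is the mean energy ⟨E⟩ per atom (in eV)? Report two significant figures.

k_BT = 8.617×10⁻⁵ × 1080 K = 0.09306 eV.
Eᵢ/kT = 0, 1.515, 2.557, 2.934, 3.406.
Z = Σ e^(−Eᵢ/kT) = e^(−0) + e^(−1.515) + e^(−2.557) + e^(−2.934) + e^(−3.406) = 1.000 + 0.2198 + 0.07754 + 0.05318 + 0.03317 = 1.384.
⟨E⟩ = Σ Eᵢ e^(−Eᵢ/kT) / Z = (0·1.000 + 0.141·0.2198 + 0.238·0.07754 + 0.273·0.05318 + 0.317·0.03317) / 1.384 = 0.054 eV.

0.054 eV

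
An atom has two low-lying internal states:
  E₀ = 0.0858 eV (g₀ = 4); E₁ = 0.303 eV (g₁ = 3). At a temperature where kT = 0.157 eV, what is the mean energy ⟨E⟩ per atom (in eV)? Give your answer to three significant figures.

Eᵢ/kT = 0.54650, 1.9299.
Z = Σ gᵢe^(−Eᵢ/kT) = 4·e^(−0.54650) + 3·e^(−1.9299) = 2.3159 + 0.43549 = 2.7514.
⟨E⟩ = Σ Eᵢ gᵢe^(−Eᵢ/kT) / Z = (0.0858·2.3159 + 0.303·0.43549) / 2.7514 = 0.120 eV.

0.120 eV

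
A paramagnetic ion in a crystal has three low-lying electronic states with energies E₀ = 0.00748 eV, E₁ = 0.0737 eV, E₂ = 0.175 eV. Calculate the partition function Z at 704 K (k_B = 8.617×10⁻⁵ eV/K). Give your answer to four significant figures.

k_BT = 8.617×10⁻⁵ × 704 K = 0.0606637 eV.
Eᵢ/kT = 0.123303, 1.21489, 2.88476.
Z = Σ e^(−Eᵢ/kT) = e^(−0.123303) + e^(−1.21489) + e^(−2.88476) = 0.883996 + 0.296743 + 0.0558682 = 1.23661.

Z = 1.237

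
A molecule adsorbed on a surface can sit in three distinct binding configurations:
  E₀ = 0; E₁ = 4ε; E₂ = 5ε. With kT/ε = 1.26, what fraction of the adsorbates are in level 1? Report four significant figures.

Eᵢ/kT = 0, 3.17460, 3.96825.
Z = Σ e^(−Eᵢ/kT) = e^(−0) + e^(−3.17460) + e^(−3.96825) = 1.00000 + 0.0418108 + 0.0189065 = 1.06072.
P₁ = e^(−E₁/kT) / Z = 0.0418108/1.06072 = 0.03942.

0.03942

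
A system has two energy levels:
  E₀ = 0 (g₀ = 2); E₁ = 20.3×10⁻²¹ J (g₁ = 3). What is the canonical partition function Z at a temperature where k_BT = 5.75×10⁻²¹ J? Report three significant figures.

Z = 2.09

Eᵢ/kT = 0, 3.5304.
Z = Σ gᵢe^(−Eᵢ/kT) = 2·e^(−0) + 3·e^(−3.5304) = 2.0000 + 0.087880 = 2.0879.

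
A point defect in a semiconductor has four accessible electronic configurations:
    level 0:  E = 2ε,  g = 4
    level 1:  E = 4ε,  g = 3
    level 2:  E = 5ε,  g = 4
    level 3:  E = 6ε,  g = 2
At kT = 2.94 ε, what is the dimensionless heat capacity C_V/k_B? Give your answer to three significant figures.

0.238

Eᵢ/kT = 0.68027, 1.3605, 1.7007, 2.0408.
Z = Σ gᵢe^(−Eᵢ/kT) = 4·e^(−0.68027) + 3·e^(−1.3605) + 4·e^(−1.7007) + 2·e^(−2.0408) = 2.0259 + 0.76960 + 0.73022 + 0.25985 = 3.7856.
⟨E⟩ = 3.2598 ε, ⟨E²⟩ = 12.687 ε².
C_V/k_B = (⟨E²⟩ − ⟨E⟩²)/(kT)² = (12.687 − 10.626)/8.6436 = 0.238.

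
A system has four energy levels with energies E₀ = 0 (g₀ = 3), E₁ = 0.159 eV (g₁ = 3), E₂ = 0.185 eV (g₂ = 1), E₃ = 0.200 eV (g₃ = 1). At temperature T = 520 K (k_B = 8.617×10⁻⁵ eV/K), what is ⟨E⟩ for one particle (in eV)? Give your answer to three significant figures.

0.00610 eV

k_BT = 8.617×10⁻⁵ × 520 K = 0.044808 eV.
Eᵢ/kT = 0, 3.5485, 4.1287, 4.4635.
Z = Σ gᵢe^(−Eᵢ/kT) = 3·e^(−0) + 3·e^(−3.5485) + 1·e^(−4.1287) + 1·e^(−4.4635) = 3.0000 + 0.086303 + 0.016104 + 0.011522 = 3.1139.
⟨E⟩ = Σ Eᵢ gᵢe^(−Eᵢ/kT) / Z = (0·3.0000 + 0.159·0.086303 + 0.185·0.016104 + 0.200·0.011522) / 3.1139 = 0.00610 eV.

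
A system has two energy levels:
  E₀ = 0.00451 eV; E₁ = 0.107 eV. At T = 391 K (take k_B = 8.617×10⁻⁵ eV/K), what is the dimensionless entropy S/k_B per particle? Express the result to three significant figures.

0.185

k_BT = 8.617×10⁻⁵ × 391 K = 0.033692 eV.
Eᵢ/kT = 0.13386, 3.1758.
Z = Σ e^(−Eᵢ/kT) = e^(−0.13386) + e^(−3.1758) = 0.87471 + 0.041761 = 0.91647.
⟨E⟩ = Σ EᵢPᵢ = 0.0091802 eV.
S/k_B = ln Z + ⟨E⟩/kT = ln(0.91647) + 0.0091802/0.033692 = -0.087226 + 0.27247 = 0.185.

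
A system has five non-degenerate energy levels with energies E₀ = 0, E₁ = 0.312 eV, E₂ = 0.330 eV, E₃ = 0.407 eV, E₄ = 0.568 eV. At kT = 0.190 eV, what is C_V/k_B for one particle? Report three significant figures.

0.883

Eᵢ/kT = 0, 1.6421, 1.7368, 2.1421, 2.9895.
Z = Σ e^(−Eᵢ/kT) = e^(−0) + e^(−1.6421) + e^(−1.7368) + e^(−2.1421) + e^(−2.9895) = 1.0000 + 0.19357 + 0.17608 + 0.11741 + 0.050313 = 1.5374.
⟨E⟩ = 0.12675 eV, ⟨E²⟩ = 0.047937 eV².
C_V/k_B = (⟨E²⟩ − ⟨E⟩²)/(kT)² = (0.047937 − 0.016066)/0.036100 = 0.883.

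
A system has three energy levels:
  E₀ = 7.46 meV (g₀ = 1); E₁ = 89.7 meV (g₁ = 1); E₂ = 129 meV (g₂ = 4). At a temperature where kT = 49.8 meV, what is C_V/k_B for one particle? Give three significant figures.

1.11

Eᵢ/kT = 0.14980, 1.8012, 2.5904.
Z = Σ gᵢe^(−Eᵢ/kT) = 1·e^(−0.14980) + 1·e^(−1.8012) + 4·e^(−2.5904) = 0.86088 + 0.16510 + 0.29996 = 1.3259.
⟨E⟩ = 45.197 meV, ⟨E²⟩ = 4802.7 meV².
C_V/k_B = (⟨E²⟩ − ⟨E⟩²)/(kT)² = (4802.7 − 2042.8)/2480.0 = 1.11.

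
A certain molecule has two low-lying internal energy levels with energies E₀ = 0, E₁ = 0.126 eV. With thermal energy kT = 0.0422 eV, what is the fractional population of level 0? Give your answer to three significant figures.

0.952

Eᵢ/kT = 0, 2.9858.
Z = Σ e^(−Eᵢ/kT) = e^(−0) + e^(−2.9858) = 1.0000 + 0.050499 = 1.0505.
P₀ = e^(−E₀/kT) / Z = 1.0000/1.0505 = 0.952.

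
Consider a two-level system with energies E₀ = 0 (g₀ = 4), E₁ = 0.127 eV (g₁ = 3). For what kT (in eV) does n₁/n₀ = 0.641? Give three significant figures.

n₁/n₀ = (g₁/g₀) exp[−(E₁−E₀)/kT] = 0.641.
⇒ (E₁−E₀)/kT = ln((3/4)/0.641) = ln(1.1700) = 0.15700.
kT = 0.127 eV / 0.15700 = 0.809 eV.

0.809 eV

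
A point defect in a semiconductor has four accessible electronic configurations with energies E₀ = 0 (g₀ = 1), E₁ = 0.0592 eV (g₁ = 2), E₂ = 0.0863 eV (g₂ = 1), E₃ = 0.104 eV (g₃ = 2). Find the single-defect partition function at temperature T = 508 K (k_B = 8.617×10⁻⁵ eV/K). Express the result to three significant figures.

Z = 1.84

k_BT = 8.617×10⁻⁵ × 508 K = 0.043774 eV.
Eᵢ/kT = 0, 1.3524, 1.9715, 2.3758.
Z = Σ gᵢe^(−Eᵢ/kT) = 1·e^(−0) + 2·e^(−1.3524) + 1·e^(−1.9715) + 2·e^(−2.3758) = 1.0000 + 0.51724 + 0.13925 + 0.18588 = 1.8424.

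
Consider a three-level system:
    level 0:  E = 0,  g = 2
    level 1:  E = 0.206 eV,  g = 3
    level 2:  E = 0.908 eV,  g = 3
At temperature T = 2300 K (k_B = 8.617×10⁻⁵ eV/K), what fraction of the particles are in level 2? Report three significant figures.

k_BT = 8.617×10⁻⁵ × 2300 K = 0.19819 eV.
Eᵢ/kT = 0, 1.0394, 4.5815.
Z = Σ gᵢe^(−Eᵢ/kT) = 2·e^(−0) + 3·e^(−1.0394) + 3·e^(−4.5815) = 2.0000 + 1.0610 + 0.030719 = 3.0917.
P₂ = g₂ e^(−E₂/kT) / Z = 0.030719/3.0917 = 0.00994.

0.00994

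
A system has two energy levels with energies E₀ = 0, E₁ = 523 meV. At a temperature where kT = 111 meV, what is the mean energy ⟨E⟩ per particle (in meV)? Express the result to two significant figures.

Eᵢ/kT = 0, 4.712.
Z = Σ e^(−Eᵢ/kT) = e^(−0) + e^(−4.712) = 1.000 + 0.008987 = 1.009.
⟨E⟩ = Σ Eᵢ e^(−Eᵢ/kT) / Z = (0·1.000 + 523·0.008987) / 1.009 = 4.7 meV.

4.7 meV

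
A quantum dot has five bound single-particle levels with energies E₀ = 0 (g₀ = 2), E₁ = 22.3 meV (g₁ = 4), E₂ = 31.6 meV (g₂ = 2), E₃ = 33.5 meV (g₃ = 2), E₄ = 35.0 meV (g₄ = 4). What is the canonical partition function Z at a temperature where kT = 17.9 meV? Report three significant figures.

Eᵢ/kT = 0, 1.2458, 1.7654, 1.8715, 1.9553.
Z = Σ gᵢe^(−Eᵢ/kT) = 2·e^(−0) + 4·e^(−1.2458) + 2·e^(−1.7654) + 2·e^(−1.8715) + 4·e^(−1.9553) = 2.0000 + 1.1508 + 0.34224 + 0.30779 + 0.56609 = 4.3669.

Z = 4.37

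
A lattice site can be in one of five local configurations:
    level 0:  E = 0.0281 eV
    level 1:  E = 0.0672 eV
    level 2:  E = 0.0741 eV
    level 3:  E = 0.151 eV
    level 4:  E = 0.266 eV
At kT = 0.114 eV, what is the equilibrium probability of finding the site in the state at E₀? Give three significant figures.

0.352

Eᵢ/kT = 0.24649, 0.58947, 0.65000, 1.3246, 2.3333.
Z = Σ e^(−Eᵢ/kT) = e^(−0.24649) + e^(−0.58947) + e^(−0.65000) + e^(−1.3246) + e^(−2.3333) = 0.78154 + 0.55462 + 0.52205 + 0.26591 + 0.096975 = 2.2211.
P₀ = e^(−E₀/kT) / Z = 0.78154/2.2211 = 0.352.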